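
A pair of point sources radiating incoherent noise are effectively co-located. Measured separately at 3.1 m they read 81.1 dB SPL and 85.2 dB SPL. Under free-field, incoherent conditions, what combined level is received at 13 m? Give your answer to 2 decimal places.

Combined at 3.1 m: 10·log₁₀(10^(81.1/10)+10^(85.2/10)) = 86.627 dB SPL.
Then apply −20·log₁₀(13/3.1) = -12.452 dB → 74.18 dB SPL.

74.18 dB SPL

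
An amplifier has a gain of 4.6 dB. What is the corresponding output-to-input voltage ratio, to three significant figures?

1.70

Voltage ratio = 10^(dB/20).
10^(4.6/20) = 10^(0.2300) = 1.70.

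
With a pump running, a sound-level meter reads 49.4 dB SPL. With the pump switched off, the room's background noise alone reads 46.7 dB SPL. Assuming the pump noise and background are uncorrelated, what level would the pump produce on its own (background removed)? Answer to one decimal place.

46.1 dB SPL

Remove the background by subtracting linear intensities:
L_src = 10·log₁₀(10^(49.4/10) − 10^(46.7/10)) = 10·log₁₀(40320) = 46.1 dB SPL.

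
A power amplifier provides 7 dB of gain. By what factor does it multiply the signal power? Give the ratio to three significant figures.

Power ratio = 10^(dB/10).
10^(7/10) = 10^(0.7000) = 5.01.

5.01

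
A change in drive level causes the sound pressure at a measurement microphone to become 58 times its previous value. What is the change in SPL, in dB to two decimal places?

Sound pressure is an amplitude quantity: ΔL = 20·log₁₀(p₂/p₁).
20·log₁₀(58) = 35.27 dB.

35.27 dB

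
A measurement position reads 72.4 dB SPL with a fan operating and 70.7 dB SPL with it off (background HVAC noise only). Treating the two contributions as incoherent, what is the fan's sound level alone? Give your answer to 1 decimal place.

67.5 dB SPL

Background correction is a power subtraction:
L_src = 10·log₁₀(10^(72.4/10) − 10^(70.7/10)) = 10·log₁₀(5629000) = 67.5 dB SPL.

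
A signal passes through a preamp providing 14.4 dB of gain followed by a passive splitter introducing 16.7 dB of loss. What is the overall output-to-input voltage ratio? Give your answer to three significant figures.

0.767

Net gain = 14.4 + (−16.7) = -2.3 dB.
Voltage ratio = 10^(-2.3/20) = 0.767.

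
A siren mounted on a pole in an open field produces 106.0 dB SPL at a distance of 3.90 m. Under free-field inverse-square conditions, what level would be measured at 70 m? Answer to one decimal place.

80.9 dB SPL

For a point source in a free field, ΔL = −20·log₁₀(d₂/d₁).
ΔL = −20·log₁₀(70/3.90) = -25.08 dB, so L₂ = 106.0 + (-25.08) = 80.9 dB SPL.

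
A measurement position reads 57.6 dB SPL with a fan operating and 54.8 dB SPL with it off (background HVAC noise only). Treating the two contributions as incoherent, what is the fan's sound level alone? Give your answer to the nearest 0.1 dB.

Remove the background by subtracting linear intensities:
L_src = 10·log₁₀(10^(57.6/10) − 10^(54.8/10)) = 10·log₁₀(273400) = 54.4 dB SPL.

54.4 dB SPL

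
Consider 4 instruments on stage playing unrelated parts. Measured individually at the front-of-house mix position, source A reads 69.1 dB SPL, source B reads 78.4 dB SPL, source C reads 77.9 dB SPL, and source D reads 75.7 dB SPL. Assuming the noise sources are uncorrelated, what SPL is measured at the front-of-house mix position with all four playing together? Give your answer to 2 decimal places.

Add the sources as powers (linear), then convert back to dB:
L_total = 10·log₁₀(10^(69.1/10) + 10^(78.4/10) + 10^(77.9/10) + 10^(75.7/10)) = 10·log₁₀(176100000) = 82.46 dB SPL.

82.46 dB SPL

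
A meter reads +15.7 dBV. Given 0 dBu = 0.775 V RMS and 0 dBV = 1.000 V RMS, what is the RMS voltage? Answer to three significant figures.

6.10 V

V = 1.000 V × 10^(+15.7/20).
= 1.000 × 6.095 = 6.10 V.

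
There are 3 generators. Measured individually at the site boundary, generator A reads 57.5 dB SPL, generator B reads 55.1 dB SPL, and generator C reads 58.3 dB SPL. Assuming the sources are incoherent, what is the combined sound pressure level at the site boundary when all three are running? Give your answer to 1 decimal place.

Uncorrelated sources add in intensity (power), not in dB.
L_total = 10·log₁₀(10^(57.5/10) + 10^(55.1/10) + 10^(58.3/10)) = 10·log₁₀(1562000) = 61.9 dB SPL.

61.9 dB SPL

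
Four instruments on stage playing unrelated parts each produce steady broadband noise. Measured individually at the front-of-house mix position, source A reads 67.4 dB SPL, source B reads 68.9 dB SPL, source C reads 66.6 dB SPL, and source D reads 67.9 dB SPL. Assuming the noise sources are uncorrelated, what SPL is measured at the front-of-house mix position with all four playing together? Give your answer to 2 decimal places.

73.80 dB SPL

Incoherent sources sum as intensities:
L_total = 10·log₁₀(10^(67.4/10) + 10^(68.9/10) + 10^(66.6/10) + 10^(67.9/10)) = 10·log₁₀(23990000) = 73.80 dB SPL.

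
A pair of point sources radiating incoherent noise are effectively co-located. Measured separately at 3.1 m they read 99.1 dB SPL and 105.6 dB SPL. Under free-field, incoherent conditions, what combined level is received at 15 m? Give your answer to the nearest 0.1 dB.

Combined at 3.1 m: 10·log₁₀(10^(99.1/10)+10^(105.6/10)) = 106.48 dB SPL.
Then apply −20·log₁₀(15/3.1) = -13.69 dB → 92.8 dB SPL.

92.8 dB SPL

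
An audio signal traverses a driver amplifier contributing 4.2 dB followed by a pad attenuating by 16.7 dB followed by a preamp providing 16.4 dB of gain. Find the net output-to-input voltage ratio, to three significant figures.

1.57

Net gain = 4.2 + (−16.7) + 16.4 = 3.9 dB.
Voltage ratio = 10^(3.9/20) = 1.57.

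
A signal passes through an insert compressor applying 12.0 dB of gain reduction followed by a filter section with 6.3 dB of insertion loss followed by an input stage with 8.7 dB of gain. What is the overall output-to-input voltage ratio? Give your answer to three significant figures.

0.331

Net gain = (−12.0) + (−6.3) + 8.7 = -9.6 dB.
Voltage ratio = 10^(-9.6/20) = 0.331.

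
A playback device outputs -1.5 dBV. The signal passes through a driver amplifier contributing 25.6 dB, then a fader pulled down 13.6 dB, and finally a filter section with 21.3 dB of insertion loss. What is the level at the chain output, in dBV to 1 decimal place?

-10.8 dBV

In dB, series stages simply add:
-1.5 + 25.6 − 13.6 − 21.3 = -10.8 dBV.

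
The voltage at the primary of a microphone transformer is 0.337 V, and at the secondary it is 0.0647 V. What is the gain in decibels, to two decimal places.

Voltage ratio → dB uses the 20·log₁₀ form:
20·log₁₀(0.0647/0.337) = 20·log₁₀(0.1920) = -14.33 dB.

-14.33 dB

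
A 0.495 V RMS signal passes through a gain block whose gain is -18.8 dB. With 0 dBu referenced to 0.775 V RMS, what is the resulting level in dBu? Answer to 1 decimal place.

-22.7 dBu

Input level: 20·log₁₀(0.495/0.775) = -3.89 dBu.
Output: -3.89 − 18.8 = -22.7 dBu.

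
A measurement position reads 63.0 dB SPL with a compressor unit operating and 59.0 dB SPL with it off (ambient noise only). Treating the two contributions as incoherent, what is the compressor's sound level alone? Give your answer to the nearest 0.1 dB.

60.8 dB SPL

Remove the background by subtracting linear intensities:
L_src = 10·log₁₀(10^(63.0/10) − 10^(59.0/10)) = 10·log₁₀(1201000) = 60.8 dB SPL.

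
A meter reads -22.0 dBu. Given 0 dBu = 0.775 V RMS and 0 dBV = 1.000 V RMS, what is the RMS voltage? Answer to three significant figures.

0.0616 V

V = 0.775 V × 10^(-22.0/20).
= 0.775 × 0.07943 = 0.0616 V.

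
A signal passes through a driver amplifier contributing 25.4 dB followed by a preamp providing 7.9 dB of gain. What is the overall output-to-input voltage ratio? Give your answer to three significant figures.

Net gain = 25.4 + 7.9 = 33.3 dB.
Voltage ratio = 10^(33.3/20) = 46.2.

46.2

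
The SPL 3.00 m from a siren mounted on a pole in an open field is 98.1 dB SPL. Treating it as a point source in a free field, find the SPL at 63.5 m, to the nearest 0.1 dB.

71.6 dB SPL

Free-field point source: level drops by 20·log₁₀ of the distance ratio.
ΔL = −20·log₁₀(63.5/3.00) = -26.51 dB, so L₂ = 98.1 + (-26.51) = 71.6 dB SPL.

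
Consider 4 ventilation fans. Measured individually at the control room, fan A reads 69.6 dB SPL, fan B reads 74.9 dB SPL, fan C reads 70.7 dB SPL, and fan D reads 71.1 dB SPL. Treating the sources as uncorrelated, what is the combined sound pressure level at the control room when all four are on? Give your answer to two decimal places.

78.11 dB SPL

Incoherent sources sum as intensities:
L_total = 10·log₁₀(10^(69.6/10) + 10^(74.9/10) + 10^(70.7/10) + 10^(71.1/10)) = 10·log₁₀(64650000) = 78.11 dB SPL.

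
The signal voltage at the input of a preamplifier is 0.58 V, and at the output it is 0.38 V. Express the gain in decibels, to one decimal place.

Voltage is an amplitude quantity, so gain = 20·log₁₀(V_out/V_in).
20·log₁₀(0.38/0.58) = 20·log₁₀(0.6552) = -3.7 dB.

-3.7 dB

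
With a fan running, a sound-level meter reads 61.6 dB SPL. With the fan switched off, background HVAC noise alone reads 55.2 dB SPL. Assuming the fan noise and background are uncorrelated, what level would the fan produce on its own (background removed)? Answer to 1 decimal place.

Subtract intensities: L_src = 10·log₁₀(10^(L_total/10) − 10^(L_bg/10)).
L_src = 10·log₁₀(10^(61.6/10) − 10^(55.2/10)) = 10·log₁₀(1114000) = 60.5 dB SPL.

60.5 dB SPL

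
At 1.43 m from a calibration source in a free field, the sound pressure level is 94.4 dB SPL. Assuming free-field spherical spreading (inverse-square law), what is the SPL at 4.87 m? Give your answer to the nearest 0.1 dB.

For a point source in a free field, ΔL = −20·log₁₀(d₂/d₁).
ΔL = −20·log₁₀(4.87/1.43) = -10.64 dB, so L₂ = 94.4 + (-10.64) = 83.8 dB SPL.

83.8 dB SPL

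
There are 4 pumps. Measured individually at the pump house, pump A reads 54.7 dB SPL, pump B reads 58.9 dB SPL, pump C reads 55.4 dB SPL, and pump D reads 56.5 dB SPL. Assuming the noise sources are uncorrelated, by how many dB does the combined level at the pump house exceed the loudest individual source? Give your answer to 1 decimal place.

3.8 dB

Uncorrelated sources add in intensity (power), not in dB.
L_total = 10·log₁₀(10^(54.7/10) + 10^(58.9/10) + 10^(55.4/10) + 10^(56.5/10)) = 62.71 dB SPL.
Excess over the loudest (58.9 dB): 62.71 − 58.9 = 3.8 dB.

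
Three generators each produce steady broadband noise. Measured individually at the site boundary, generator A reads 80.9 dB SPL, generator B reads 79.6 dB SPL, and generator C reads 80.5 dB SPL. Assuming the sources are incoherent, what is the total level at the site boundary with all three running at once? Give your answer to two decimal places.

85.14 dB SPL

Add the sources as powers (linear), then convert back to dB:
L_total = 10·log₁₀(10^(80.9/10) + 10^(79.6/10) + 10^(80.5/10)) = 10·log₁₀(326400000) = 85.14 dB SPL.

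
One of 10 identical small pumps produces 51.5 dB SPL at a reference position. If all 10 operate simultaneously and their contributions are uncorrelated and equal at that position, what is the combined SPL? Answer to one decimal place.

10 equal incoherent sources raise the level by 10·log₁₀(10) = 10.00 dB.
L_total = 51.5 + 10.00 = 61.5 dB SPL.

61.5 dB SPL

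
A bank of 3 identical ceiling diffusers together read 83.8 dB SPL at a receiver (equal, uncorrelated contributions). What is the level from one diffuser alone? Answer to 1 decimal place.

79.0 dB SPL

3 equal incoherent sources add 10·log₁₀(3) = 4.77 dB over one source.
L_one = 83.8 − 4.77 = 79.0 dB SPL.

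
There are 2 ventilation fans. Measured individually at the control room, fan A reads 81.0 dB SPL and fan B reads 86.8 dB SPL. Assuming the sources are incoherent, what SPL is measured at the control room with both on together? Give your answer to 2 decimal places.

87.81 dB SPL

Uncorrelated sources add in intensity (power), not in dB.
L_total = 10·log₁₀(10^(81.0/10) + 10^(86.8/10)) = 10·log₁₀(604500000) = 87.81 dB SPL.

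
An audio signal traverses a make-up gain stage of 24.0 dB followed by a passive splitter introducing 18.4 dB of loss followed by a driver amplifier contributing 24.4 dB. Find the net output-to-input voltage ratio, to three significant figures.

Net gain = 24.0 + (−18.4) + 24.4 = 30.0 dB.
Voltage ratio = 10^(30.0/20) = 31.6.

31.6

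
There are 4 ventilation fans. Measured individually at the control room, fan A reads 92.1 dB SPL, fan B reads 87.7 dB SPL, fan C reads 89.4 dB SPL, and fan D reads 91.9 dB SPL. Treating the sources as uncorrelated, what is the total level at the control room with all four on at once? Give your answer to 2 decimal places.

Add the sources as powers (linear), then convert back to dB:
L_total = 10·log₁₀(10^(92.1/10) + 10^(87.7/10) + 10^(89.4/10) + 10^(91.9/10)) = 10·log₁₀(4630000000) = 96.66 dB SPL.

96.66 dB SPL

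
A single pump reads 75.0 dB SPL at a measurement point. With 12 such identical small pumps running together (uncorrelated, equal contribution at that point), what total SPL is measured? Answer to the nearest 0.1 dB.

85.8 dB SPL

12 equal incoherent sources raise the level by 10·log₁₀(12) = 10.79 dB.
L_total = 75.0 + 10.79 = 85.8 dB SPL.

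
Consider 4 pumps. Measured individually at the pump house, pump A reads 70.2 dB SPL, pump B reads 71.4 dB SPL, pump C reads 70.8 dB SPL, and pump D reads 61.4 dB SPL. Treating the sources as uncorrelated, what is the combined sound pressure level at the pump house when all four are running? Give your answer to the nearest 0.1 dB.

75.8 dB SPL

Add the sources as powers (linear), then convert back to dB:
L_total = 10·log₁₀(10^(70.2/10) + 10^(71.4/10) + 10^(70.8/10) + 10^(61.4/10)) = 10·log₁₀(37680000) = 75.8 dB SPL.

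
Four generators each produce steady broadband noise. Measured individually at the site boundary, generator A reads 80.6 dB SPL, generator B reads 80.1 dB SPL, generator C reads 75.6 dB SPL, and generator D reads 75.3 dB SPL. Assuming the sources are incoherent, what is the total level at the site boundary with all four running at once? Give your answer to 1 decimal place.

84.6 dB SPL

Add the sources as powers (linear), then convert back to dB:
L_total = 10·log₁₀(10^(80.6/10) + 10^(80.1/10) + 10^(75.6/10) + 10^(75.3/10)) = 10·log₁₀(287300000) = 84.6 dB SPL.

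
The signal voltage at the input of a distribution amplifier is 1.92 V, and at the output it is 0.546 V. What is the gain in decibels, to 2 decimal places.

-10.92 dB

Voltage ratio → dB uses the 20·log₁₀ form:
20·log₁₀(0.546/1.92) = 20·log₁₀(0.2844) = -10.92 dB.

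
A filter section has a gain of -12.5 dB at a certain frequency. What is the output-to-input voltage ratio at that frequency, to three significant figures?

Voltage ratio = 10^(dB/20).
10^(-12.5/20) = 10^(-0.6250) = 0.237.

0.237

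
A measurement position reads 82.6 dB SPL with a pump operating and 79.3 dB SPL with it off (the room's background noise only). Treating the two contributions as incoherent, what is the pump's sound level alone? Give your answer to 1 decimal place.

79.9 dB SPL

Remove the background by subtracting linear intensities:
L_src = 10·log₁₀(10^(82.6/10) − 10^(79.3/10)) = 10·log₁₀(96860000) = 79.9 dB SPL.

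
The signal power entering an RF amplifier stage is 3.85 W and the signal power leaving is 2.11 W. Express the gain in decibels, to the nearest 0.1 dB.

-2.6 dB

For a power ratio, dB = 10·log₁₀(P₂/P₁).
10·log₁₀(2.11/3.85) = 10·log₁₀(0.5481) = -2.6 dB.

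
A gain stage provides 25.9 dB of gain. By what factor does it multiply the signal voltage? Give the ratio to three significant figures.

19.7

Voltage ratio = 10^(dB/20).
10^(25.9/20) = 10^(1.295) = 19.7.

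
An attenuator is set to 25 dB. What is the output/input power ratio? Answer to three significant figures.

0.00316

Power ratio = 10^(dB/10).
10^(-25/10) = 10^(-2.500) = 0.00316.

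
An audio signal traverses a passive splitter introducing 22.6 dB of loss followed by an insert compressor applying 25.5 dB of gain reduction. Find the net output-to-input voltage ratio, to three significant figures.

0.00394

Net gain = (−22.6) + (−25.5) = -48.1 dB.
Voltage ratio = 10^(-48.1/20) = 0.00394.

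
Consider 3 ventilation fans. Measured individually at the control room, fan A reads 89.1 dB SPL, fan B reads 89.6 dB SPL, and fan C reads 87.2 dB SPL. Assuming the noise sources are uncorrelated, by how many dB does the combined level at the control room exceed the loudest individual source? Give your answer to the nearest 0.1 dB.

Uncorrelated sources add in intensity (power), not in dB.
L_total = 10·log₁₀(10^(89.1/10) + 10^(89.6/10) + 10^(87.2/10)) = 93.52 dB SPL.
Excess over the loudest (89.6 dB): 93.52 − 89.6 = 3.9 dB.

3.9 dB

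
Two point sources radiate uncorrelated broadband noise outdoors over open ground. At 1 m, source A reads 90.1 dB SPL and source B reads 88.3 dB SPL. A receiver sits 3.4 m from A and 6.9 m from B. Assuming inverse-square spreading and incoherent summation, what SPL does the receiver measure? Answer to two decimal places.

80.12 dB SPL

At the listener: L_A = 90.1 − 20·log₁₀(3.4) = 79.470 dB; L_B = 88.3 − 20·log₁₀(6.9) = 71.523 dB.
Combined: 10·log₁₀(10^(79.470/10)+10^(71.523/10)) = 80.12 dB SPL.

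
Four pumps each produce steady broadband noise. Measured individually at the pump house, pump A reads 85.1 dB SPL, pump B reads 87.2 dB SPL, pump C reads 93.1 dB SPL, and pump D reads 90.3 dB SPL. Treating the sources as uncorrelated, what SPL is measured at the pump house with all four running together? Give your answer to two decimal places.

95.98 dB SPL

Add the sources as powers (linear), then convert back to dB:
L_total = 10·log₁₀(10^(85.1/10) + 10^(87.2/10) + 10^(93.1/10) + 10^(90.3/10)) = 10·log₁₀(3962000000) = 95.98 dB SPL.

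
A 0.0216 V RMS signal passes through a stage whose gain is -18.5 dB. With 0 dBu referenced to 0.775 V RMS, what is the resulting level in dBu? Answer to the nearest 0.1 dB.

-49.6 dBu

Input level: 20·log₁₀(0.0216/0.775) = -31.10 dBu.
Output: -31.10 − 18.5 = -49.6 dBu.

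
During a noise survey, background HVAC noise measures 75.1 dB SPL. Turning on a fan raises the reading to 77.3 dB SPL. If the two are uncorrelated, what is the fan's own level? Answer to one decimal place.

Subtract intensities: L_src = 10·log₁₀(10^(L_total/10) − 10^(L_bg/10)).
L_src = 10·log₁₀(10^(77.3/10) − 10^(75.1/10)) = 10·log₁₀(21340000) = 73.3 dB SPL.

73.3 dB SPL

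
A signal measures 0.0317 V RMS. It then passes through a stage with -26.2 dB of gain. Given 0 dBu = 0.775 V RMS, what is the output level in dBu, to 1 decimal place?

-54.0 dBu

Input level: 20·log₁₀(0.0317/0.775) = -27.76 dBu.
Output: -27.76 − 26.2 = -54.0 dBu.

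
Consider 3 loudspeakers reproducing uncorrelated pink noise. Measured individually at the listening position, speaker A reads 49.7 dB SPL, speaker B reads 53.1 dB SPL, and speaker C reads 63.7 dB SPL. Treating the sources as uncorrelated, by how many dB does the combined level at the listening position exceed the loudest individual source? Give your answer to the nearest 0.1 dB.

0.5 dB

Uncorrelated sources add in intensity (power), not in dB.
L_total = 10·log₁₀(10^(49.7/10) + 10^(53.1/10) + 10^(63.7/10)) = 64.22 dB SPL.
Excess over the loudest (63.7 dB): 64.22 − 63.7 = 0.5 dB.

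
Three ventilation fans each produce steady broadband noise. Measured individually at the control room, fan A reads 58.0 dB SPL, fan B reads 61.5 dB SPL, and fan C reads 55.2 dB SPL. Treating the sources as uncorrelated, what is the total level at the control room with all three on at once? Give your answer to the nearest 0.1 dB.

Incoherent sources sum as intensities:
L_total = 10·log₁₀(10^(58.0/10) + 10^(61.5/10) + 10^(55.2/10)) = 10·log₁₀(2375000) = 63.8 dB SPL.

63.8 dB SPL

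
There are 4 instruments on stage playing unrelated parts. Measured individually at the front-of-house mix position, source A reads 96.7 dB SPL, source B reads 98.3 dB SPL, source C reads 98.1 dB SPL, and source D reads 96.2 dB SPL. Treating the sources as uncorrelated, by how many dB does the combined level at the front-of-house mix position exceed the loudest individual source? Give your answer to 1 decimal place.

5.1 dB

Uncorrelated sources add in intensity (power), not in dB.
L_total = 10·log₁₀(10^(96.7/10) + 10^(98.3/10) + 10^(98.1/10) + 10^(96.2/10)) = 103.44 dB SPL.
Excess over the loudest (98.3 dB): 103.44 − 98.3 = 5.1 dB.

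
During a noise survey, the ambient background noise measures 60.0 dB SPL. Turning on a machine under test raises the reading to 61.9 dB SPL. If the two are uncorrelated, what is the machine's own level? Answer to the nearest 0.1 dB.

57.4 dB SPL

Background correction is a power subtraction:
L_src = 10·log₁₀(10^(61.9/10) − 10^(60.0/10)) = 10·log₁₀(548800) = 57.4 dB SPL.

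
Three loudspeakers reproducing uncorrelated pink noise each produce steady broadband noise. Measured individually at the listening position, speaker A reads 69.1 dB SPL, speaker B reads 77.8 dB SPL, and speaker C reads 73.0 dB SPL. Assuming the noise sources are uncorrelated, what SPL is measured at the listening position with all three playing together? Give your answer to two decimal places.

79.46 dB SPL

Add the sources as powers (linear), then convert back to dB:
L_total = 10·log₁₀(10^(69.1/10) + 10^(77.8/10) + 10^(73.0/10)) = 10·log₁₀(88340000) = 79.46 dB SPL.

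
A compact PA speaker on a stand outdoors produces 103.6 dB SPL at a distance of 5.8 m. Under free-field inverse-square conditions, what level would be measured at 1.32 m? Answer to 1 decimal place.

116.5 dB SPL

Inverse-square spreading gives ΔL = −20·log₁₀(d₂/d₁).
ΔL = −20·log₁₀(1.32/5.8) = 12.86 dB, so L₂ = 103.6 + (12.86) = 116.5 dB SPL.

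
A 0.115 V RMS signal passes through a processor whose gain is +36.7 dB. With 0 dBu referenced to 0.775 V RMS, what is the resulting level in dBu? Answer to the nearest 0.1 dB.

+20.1 dBu

Input level: 20·log₁₀(0.115/0.775) = -16.57 dBu.
Output: -16.57 + 36.7 = +20.1 dBu.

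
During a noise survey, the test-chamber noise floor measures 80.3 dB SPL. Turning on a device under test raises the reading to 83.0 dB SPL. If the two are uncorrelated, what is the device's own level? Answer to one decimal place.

Subtract intensities: L_src = 10·log₁₀(10^(L_total/10) − 10^(L_bg/10)).
L_src = 10·log₁₀(10^(83.0/10) − 10^(80.3/10)) = 10·log₁₀(92370000) = 79.7 dB SPL.

79.7 dB SPL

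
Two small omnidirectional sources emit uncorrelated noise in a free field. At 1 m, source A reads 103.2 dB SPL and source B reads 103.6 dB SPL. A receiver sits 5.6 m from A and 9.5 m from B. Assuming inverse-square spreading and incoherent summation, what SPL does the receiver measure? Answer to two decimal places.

89.64 dB SPL

At the listener: L_A = 103.2 − 20·log₁₀(5.6) = 88.236 dB; L_B = 103.6 − 20·log₁₀(9.5) = 84.046 dB.
Combined: 10·log₁₀(10^(88.236/10)+10^(84.046/10)) = 89.64 dB SPL.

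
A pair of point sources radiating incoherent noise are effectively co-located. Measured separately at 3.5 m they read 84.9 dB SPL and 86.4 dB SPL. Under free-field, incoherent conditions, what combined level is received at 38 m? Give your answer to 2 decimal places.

68.01 dB SPL

Combined at 3.5 m: 10·log₁₀(10^(84.9/10)+10^(86.4/10)) = 88.725 dB SPL.
Then apply −20·log₁₀(38/3.5) = -20.714 dB → 68.01 dB SPL.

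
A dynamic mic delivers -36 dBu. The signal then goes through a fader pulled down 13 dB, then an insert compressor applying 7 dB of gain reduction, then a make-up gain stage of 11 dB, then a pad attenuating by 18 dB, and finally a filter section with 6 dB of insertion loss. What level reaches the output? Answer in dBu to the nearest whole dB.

Cascaded gains and losses add directly in dB.
-36 − 13 − 7 + 11 − 18 − 6 = -69 dBu.

-69 dBu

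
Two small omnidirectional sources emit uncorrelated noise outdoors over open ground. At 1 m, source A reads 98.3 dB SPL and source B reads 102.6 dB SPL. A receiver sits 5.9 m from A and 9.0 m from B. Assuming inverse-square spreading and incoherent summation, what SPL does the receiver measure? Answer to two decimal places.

86.22 dB SPL

At the listener: L_A = 98.3 − 20·log₁₀(5.9) = 82.883 dB; L_B = 102.6 − 20·log₁₀(9.0) = 83.515 dB.
Combined: 10·log₁₀(10^(82.883/10)+10^(83.515/10)) = 86.22 dB SPL.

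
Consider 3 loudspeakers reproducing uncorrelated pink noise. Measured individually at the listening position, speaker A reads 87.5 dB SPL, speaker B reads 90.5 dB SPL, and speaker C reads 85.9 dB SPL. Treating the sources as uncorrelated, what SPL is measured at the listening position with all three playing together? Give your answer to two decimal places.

Uncorrelated sources add in intensity (power), not in dB.
L_total = 10·log₁₀(10^(87.5/10) + 10^(90.5/10) + 10^(85.9/10)) = 10·log₁₀(2073000000) = 93.17 dB SPL.

93.17 dB SPL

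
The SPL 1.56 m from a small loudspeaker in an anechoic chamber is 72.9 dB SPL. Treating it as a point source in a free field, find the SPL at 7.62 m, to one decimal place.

59.1 dB SPL

Inverse-square spreading gives ΔL = −20·log₁₀(d₂/d₁).
ΔL = −20·log₁₀(7.62/1.56) = -13.78 dB, so L₂ = 72.9 + (-13.78) = 59.1 dB SPL.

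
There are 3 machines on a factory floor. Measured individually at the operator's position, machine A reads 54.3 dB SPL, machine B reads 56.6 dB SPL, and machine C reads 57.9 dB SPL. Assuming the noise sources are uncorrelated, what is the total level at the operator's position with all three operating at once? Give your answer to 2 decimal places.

Incoherent sources sum as intensities:
L_total = 10·log₁₀(10^(54.3/10) + 10^(56.6/10) + 10^(57.9/10)) = 10·log₁₀(1343000) = 61.28 dB SPL.

61.28 dB SPL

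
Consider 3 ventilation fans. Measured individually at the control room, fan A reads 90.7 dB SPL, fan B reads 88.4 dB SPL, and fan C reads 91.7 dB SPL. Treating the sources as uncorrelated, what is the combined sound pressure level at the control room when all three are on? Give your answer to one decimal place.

95.2 dB SPL

Uncorrelated sources add in intensity (power), not in dB.
L_total = 10·log₁₀(10^(90.7/10) + 10^(88.4/10) + 10^(91.7/10)) = 10·log₁₀(3346000000) = 95.2 dB SPL.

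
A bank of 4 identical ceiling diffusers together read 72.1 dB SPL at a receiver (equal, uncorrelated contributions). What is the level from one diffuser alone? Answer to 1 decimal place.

66.1 dB SPL

4 equal incoherent sources add 10·log₁₀(4) = 6.02 dB over one source.
L_one = 72.1 − 6.02 = 66.1 dB SPL.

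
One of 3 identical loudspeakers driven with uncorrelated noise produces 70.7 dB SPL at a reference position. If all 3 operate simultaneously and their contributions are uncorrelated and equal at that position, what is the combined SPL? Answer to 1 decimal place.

75.5 dB SPL

3 equal incoherent sources raise the level by 10·log₁₀(3) = 4.77 dB.
L_total = 70.7 + 4.77 = 75.5 dB SPL.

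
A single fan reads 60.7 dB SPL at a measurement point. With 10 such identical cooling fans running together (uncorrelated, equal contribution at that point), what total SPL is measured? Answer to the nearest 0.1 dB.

10 equal incoherent sources raise the level by 10·log₁₀(10) = 10.00 dB.
L_total = 60.7 + 10.00 = 70.7 dB SPL.

70.7 dB SPL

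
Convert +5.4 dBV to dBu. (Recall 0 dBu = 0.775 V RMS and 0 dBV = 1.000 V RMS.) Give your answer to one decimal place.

+7.6 dBu

The offset between the scales is 20·log₁₀(0.775/1.000) = −2.214 dB.
So dBu = +5.4 + 2.214 = +7.6 dBu.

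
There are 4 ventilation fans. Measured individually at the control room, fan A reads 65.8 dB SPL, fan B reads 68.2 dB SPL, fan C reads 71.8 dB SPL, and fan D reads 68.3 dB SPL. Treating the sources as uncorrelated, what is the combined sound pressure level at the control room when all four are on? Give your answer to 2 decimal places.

75.09 dB SPL

Uncorrelated sources add in intensity (power), not in dB.
L_total = 10·log₁₀(10^(65.8/10) + 10^(68.2/10) + 10^(71.8/10) + 10^(68.3/10)) = 10·log₁₀(32310000) = 75.09 dB SPL.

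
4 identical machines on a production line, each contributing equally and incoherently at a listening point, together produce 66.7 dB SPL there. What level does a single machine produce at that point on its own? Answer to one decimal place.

4 equal incoherent sources add 10·log₁₀(4) = 6.02 dB over one source.
L_one = 66.7 − 6.02 = 60.7 dB SPL.

60.7 dB SPL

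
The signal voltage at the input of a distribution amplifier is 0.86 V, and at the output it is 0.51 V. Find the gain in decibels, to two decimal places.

For a voltage ratio, dB = 20·log₁₀(V₂/V₁).
20·log₁₀(0.51/0.86) = 20·log₁₀(0.5930) = -4.54 dB.

-4.54 dB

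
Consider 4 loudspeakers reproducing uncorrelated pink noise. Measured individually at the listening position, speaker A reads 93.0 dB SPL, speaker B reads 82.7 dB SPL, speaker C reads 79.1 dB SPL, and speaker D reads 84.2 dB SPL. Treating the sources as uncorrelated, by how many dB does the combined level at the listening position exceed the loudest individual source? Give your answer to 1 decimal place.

1.0 dB

Uncorrelated sources add in intensity (power), not in dB.
L_total = 10·log₁₀(10^(93.0/10) + 10^(82.7/10) + 10^(79.1/10) + 10^(84.2/10)) = 94.02 dB SPL.
Excess over the loudest (93.0 dB): 94.02 − 93.0 = 1.0 dB.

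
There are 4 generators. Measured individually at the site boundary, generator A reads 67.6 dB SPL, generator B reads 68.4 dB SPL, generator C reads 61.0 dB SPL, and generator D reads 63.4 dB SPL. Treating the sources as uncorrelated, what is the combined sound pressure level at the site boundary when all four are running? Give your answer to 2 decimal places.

Uncorrelated sources add in intensity (power), not in dB.
L_total = 10·log₁₀(10^(67.6/10) + 10^(68.4/10) + 10^(61.0/10) + 10^(63.4/10)) = 10·log₁₀(16120000) = 72.07 dB SPL.

72.07 dB SPL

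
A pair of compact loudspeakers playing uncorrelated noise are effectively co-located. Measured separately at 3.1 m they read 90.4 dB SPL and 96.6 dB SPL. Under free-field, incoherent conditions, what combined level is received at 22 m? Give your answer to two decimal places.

Combined at 3.1 m: 10·log₁₀(10^(90.4/10)+10^(96.6/10)) = 97.534 dB SPL.
Then apply −20·log₁₀(22/3.1) = -17.021 dB → 80.51 dB SPL.

80.51 dB SPL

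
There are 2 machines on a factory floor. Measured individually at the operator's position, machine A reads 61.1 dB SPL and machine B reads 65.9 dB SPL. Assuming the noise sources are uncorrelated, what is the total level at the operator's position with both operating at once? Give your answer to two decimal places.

67.14 dB SPL

Incoherent sources sum as intensities:
L_total = 10·log₁₀(10^(61.1/10) + 10^(65.9/10)) = 10·log₁₀(5179000) = 67.14 dB SPL.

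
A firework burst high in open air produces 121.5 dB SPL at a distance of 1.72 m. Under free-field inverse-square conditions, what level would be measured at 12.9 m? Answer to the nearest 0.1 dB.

104.0 dB SPL

For a point source in a free field, ΔL = −20·log₁₀(d₂/d₁).
ΔL = −20·log₁₀(12.9/1.72) = -17.50 dB, so L₂ = 121.5 + (-17.50) = 104.0 dB SPL.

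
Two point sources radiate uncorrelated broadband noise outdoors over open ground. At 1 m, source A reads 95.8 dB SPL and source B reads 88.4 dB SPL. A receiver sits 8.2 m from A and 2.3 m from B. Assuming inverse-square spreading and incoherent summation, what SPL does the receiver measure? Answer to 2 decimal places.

At the listener: L_A = 95.8 − 20·log₁₀(8.2) = 77.524 dB; L_B = 88.4 − 20·log₁₀(2.3) = 81.165 dB.
Combined: 10·log₁₀(10^(77.524/10)+10^(81.165/10)) = 82.73 dB SPL.

82.73 dB SPL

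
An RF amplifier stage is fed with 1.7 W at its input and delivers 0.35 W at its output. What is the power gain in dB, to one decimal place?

Power ratio → dB uses the 10·log₁₀ form:
10·log₁₀(0.35/1.7) = 10·log₁₀(0.2059) = -6.9 dB.

-6.9 dB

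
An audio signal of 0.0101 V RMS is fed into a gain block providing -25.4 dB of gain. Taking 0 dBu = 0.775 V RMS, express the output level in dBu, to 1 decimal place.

-63.1 dBu

Input level: 20·log₁₀(0.0101/0.775) = -37.70 dBu.
Output: -37.70 − 25.4 = -63.1 dBu.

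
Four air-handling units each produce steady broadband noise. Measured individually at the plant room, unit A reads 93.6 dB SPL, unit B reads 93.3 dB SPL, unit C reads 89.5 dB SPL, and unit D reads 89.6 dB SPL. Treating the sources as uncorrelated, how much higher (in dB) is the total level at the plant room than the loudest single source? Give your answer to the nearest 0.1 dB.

Incoherent sources sum as intensities:
L_total = 10·log₁₀(10^(93.6/10) + 10^(93.3/10) + 10^(89.5/10) + 10^(89.6/10)) = 97.95 dB SPL.
Excess over the loudest (93.6 dB): 97.95 − 93.6 = 4.3 dB.

4.3 dB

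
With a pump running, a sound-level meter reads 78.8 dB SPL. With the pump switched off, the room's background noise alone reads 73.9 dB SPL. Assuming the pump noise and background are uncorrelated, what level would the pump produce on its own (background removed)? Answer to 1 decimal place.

Subtract intensities: L_src = 10·log₁₀(10^(L_total/10) − 10^(L_bg/10)).
L_src = 10·log₁₀(10^(78.8/10) − 10^(73.9/10)) = 10·log₁₀(51310000) = 77.1 dB SPL.

77.1 dB SPL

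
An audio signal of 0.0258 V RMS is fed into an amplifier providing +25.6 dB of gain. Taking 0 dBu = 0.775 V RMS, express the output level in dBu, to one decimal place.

Input level: 20·log₁₀(0.0258/0.775) = -29.55 dBu.
Output: -29.55 + 25.6 = -4.0 dBu.

-4.0 dBu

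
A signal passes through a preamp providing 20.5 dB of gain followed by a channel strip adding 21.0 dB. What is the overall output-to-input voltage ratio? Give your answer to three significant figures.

119

Net gain = 20.5 + 21.0 = 41.5 dB.
Voltage ratio = 10^(41.5/20) = 119.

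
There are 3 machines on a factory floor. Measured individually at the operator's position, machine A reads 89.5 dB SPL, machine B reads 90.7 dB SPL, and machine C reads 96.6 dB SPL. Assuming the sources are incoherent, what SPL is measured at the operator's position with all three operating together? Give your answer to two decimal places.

Uncorrelated sources add in intensity (power), not in dB.
L_total = 10·log₁₀(10^(89.5/10) + 10^(90.7/10) + 10^(96.6/10)) = 10·log₁₀(6637000000) = 98.22 dB SPL.

98.22 dB SPL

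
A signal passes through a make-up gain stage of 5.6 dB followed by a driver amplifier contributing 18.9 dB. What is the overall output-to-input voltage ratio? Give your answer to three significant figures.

Net gain = 5.6 + 18.9 = 24.5 dB.
Voltage ratio = 10^(24.5/20) = 16.8.

16.8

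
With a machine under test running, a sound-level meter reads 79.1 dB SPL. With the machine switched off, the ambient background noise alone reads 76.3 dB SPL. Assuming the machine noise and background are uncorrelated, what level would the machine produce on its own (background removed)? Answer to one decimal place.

75.9 dB SPL

Background correction is a power subtraction:
L_src = 10·log₁₀(10^(79.1/10) − 10^(76.3/10)) = 10·log₁₀(38630000) = 75.9 dB SPL.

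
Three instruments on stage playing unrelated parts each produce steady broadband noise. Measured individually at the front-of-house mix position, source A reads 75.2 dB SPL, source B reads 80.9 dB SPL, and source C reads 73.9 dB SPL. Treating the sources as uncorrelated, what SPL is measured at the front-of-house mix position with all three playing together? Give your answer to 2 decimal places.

Uncorrelated sources add in intensity (power), not in dB.
L_total = 10·log₁₀(10^(75.2/10) + 10^(80.9/10) + 10^(73.9/10)) = 10·log₁₀(180700000) = 82.57 dB SPL.

82.57 dB SPL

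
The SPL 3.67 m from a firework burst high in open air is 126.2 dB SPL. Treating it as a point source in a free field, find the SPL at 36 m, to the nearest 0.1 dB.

106.4 dB SPL

For a point source in a free field, ΔL = −20·log₁₀(d₂/d₁).
ΔL = −20·log₁₀(36/3.67) = -19.83 dB, so L₂ = 126.2 + (-19.83) = 106.4 dB SPL.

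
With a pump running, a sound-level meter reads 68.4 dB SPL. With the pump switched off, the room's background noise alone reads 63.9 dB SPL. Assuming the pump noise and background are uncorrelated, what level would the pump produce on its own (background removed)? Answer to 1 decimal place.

66.5 dB SPL

Background correction is a power subtraction:
L_src = 10·log₁₀(10^(68.4/10) − 10^(63.9/10)) = 10·log₁₀(4464000) = 66.5 dB SPL.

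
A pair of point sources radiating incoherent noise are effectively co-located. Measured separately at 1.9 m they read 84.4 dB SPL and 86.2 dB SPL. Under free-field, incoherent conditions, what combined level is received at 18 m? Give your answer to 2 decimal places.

68.87 dB SPL

Combined at 1.9 m: 10·log₁₀(10^(84.4/10)+10^(86.2/10)) = 88.403 dB SPL.
Then apply −20·log₁₀(18/1.9) = -19.530 dB → 68.87 dB SPL.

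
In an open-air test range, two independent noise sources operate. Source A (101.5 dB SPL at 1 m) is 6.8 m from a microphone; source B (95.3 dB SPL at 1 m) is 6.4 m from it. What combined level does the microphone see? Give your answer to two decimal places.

At the listener: L_A = 101.5 − 20·log₁₀(6.8) = 84.850 dB; L_B = 95.3 − 20·log₁₀(6.4) = 79.176 dB.
Combined: 10·log₁₀(10^(84.850/10)+10^(79.176/10)) = 85.89 dB SPL.

85.89 dB SPL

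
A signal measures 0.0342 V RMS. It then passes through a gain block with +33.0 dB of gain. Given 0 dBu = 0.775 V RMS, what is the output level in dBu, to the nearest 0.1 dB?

Input level: 20·log₁₀(0.0342/0.775) = -27.11 dBu.
Output: -27.11 + 33.0 = +5.9 dBu.

+5.9 dBu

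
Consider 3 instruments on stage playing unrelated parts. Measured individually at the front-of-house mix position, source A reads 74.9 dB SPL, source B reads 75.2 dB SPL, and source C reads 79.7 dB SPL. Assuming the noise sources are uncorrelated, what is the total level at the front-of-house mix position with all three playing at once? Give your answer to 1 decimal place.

82.0 dB SPL

Uncorrelated sources add in intensity (power), not in dB.
L_total = 10·log₁₀(10^(74.9/10) + 10^(75.2/10) + 10^(79.7/10)) = 10·log₁₀(157300000) = 82.0 dB SPL.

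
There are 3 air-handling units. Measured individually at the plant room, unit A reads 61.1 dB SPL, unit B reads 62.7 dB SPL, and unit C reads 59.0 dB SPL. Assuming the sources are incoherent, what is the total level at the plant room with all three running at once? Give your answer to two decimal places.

Add the sources as powers (linear), then convert back to dB:
L_total = 10·log₁₀(10^(61.1/10) + 10^(62.7/10) + 10^(59.0/10)) = 10·log₁₀(3945000) = 65.96 dB SPL.

65.96 dB SPL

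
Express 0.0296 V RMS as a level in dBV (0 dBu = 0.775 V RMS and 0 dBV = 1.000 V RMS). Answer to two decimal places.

dBV = 20·log₁₀(V / 1.000 V).
20·log₁₀(0.0296/1.000) = -30.57 dBV.

-30.57 dBV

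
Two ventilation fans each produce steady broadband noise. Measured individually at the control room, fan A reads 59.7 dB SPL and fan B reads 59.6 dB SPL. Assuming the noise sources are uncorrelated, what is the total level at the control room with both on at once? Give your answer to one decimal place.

62.7 dB SPL

Incoherent sources sum as intensities:
L_total = 10·log₁₀(10^(59.7/10) + 10^(59.6/10)) = 10·log₁₀(1845000) = 62.7 dB SPL.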